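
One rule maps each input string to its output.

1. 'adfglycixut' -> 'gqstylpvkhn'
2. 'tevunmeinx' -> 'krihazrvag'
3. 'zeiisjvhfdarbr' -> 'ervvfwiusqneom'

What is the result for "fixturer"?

evkghers

The rule is to swap the first and last characters, then shift every letter 13 places forward in the alphabet (wrapping around) — i.e. ROT13.
Applying both steps to "fixturer": "rixturef", then "evkghers".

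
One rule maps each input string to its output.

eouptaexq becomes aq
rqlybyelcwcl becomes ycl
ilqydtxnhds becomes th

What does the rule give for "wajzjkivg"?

kg

Looking at the pairs, the operation is to keep one character in every 3, starting at position 3 (positions 3rd, 6th, 9th, ...), then delete the first character.
"wajzjkivg" → "kg".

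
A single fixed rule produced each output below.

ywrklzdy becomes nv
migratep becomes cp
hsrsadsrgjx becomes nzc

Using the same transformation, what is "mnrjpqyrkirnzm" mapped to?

nmgj

The transformation: keep one character in every 3, starting at position 3 (positions 3rd, 6th, 9th, ...), then shift every letter 4 places backward in the alphabet (wrapping around).
Starting from "mnrjpqyrkirnzm": after the first operation, "rqkn"; after the second, "nmgj".
(Check on "ywrklzdy": → "rz" → "nv" ✓)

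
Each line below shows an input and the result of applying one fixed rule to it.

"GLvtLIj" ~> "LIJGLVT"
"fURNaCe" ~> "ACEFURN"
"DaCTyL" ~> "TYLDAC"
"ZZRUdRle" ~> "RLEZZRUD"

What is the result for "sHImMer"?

MERSHIM

What's happening: move the last 3 characters to the front (rotate right by 3), then convert every letter to uppercase.
Applying both steps to "sHImMer": "MersHIm", then "MERSHIM".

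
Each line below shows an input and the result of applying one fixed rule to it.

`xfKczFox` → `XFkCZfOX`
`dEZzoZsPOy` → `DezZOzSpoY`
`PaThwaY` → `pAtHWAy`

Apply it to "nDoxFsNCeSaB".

The transformation: flip the case of every letter.
Doing the same to "nDoxFsNCeSaB": "NdOXfSncEsAb".

NdOXfSncEsAb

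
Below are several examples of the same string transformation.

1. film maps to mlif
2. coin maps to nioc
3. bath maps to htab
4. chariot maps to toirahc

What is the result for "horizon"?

noziroh

What's happening: reverse the string.
"horizon" → "noziroh".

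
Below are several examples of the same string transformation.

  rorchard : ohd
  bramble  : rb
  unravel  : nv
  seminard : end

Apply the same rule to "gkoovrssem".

Rule — keep one character in every 3, starting at position 2 (positions 2nd, 5th, 8th, ...).
For "gkoovrssem" the result is "kvs".

kvs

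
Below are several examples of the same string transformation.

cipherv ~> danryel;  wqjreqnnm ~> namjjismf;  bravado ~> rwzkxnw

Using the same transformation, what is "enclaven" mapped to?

In each case the input is transformed by: move the first 3 characters to the end (rotate left by 3), then shift every letter 4 places backward in the alphabet (wrapping around).
On "enclaven": the first step gives "lavenenc", and the second then gives "hwrajajy".

hwrajajy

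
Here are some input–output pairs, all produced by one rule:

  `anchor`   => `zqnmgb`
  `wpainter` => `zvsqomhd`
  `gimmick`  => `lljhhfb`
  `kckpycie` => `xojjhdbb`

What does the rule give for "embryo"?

xqnlda

In each case the input is transformed by: shift every letter 1 place backward in the alphabet (wrapping around), then sort the characters into reverse alphabetical order.
On "embryo": the first step gives "dlaqxn", and the second then gives "xqnlda".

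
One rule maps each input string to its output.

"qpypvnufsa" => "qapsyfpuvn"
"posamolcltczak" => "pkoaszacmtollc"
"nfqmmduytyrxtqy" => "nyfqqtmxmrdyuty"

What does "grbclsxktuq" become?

gqrubtcklxs

Rule — take characters alternately from the front and the back (1st, last, 2nd, 2nd-last, ...).
For "grbclsxktuq" the result is "gqrubtcklxs".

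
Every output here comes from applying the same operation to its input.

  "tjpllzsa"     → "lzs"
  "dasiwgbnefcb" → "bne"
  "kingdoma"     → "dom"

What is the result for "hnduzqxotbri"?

The transformation: swap the front and back halves of the string, then keep only the first 3 characters.
Starting from "hnduzqxotbri": after the first operation, "xotbrihnduzq"; after the second, "xot".

xot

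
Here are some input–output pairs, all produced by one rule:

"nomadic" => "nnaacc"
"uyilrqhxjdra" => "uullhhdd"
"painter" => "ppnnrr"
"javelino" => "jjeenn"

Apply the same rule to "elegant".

The rule is to keep one character in every 3, starting at position 1 (positions 1st, 4th, 7th, ...), then double every character.
"elegant" → "egt" → "eeggtt".

eeggtt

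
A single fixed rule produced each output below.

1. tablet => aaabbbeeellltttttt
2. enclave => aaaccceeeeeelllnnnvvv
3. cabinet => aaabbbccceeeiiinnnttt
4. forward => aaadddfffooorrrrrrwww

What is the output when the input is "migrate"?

Rule — repeat every character 3 times, then sort the characters into alphabetical order.
On "migrate": the first step gives "mmmiiigggrrraaattteee", and the second then gives "aaaeeegggiiimmmrrrttt".

aaaeeegggiiimmmrrrttt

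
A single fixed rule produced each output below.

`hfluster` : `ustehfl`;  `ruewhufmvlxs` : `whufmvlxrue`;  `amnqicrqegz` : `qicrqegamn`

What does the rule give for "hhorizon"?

rizohho

What's happening: delete the last character, then move the first 3 characters to the end (rotate left by 3).
Working it through for "hhorizon": intermediate "hhorizo", final "rizohho".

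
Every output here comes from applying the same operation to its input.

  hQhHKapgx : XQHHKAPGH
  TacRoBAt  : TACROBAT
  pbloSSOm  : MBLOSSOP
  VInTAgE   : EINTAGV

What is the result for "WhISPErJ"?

JHISPERW

What's happening: swap the first and last characters, then convert every letter to uppercase.
Applying both steps to "WhISPErJ": "JhISPErW", then "JHISPERW".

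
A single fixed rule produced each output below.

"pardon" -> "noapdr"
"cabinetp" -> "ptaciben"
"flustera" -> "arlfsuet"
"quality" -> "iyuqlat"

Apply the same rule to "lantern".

enaltnr

Looking at the pairs, the operation is to swap each adjacent pair of characters (1↔2, 3↔4, ...), then move the last 2 characters to the front (rotate right by 2).
"lantern" → "altnren" → "enaltnr".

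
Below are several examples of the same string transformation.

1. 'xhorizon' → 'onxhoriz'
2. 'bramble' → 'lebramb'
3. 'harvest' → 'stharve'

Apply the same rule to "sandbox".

Each output is the input with this applied: move the last 2 characters to the front (rotate right by 2).
Applying that to "sandbox" gives "oxsandb".

oxsandb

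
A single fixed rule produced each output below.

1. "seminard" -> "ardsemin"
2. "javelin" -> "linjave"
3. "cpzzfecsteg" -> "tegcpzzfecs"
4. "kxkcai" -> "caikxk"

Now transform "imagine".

The pattern: move the last 3 characters to the front (rotate right by 3).
Doing the same to "imagine": "ineimag".

ineimag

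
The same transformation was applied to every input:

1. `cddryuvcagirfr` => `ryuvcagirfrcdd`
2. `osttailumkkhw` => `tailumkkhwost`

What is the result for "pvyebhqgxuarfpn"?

ebhqgxuarfpnpvy

What's happening: move the first 3 characters to the end (rotate left by 3).
For "pvyebhqgxuarfpn" the result is "ebhqgxuarfpnpvy".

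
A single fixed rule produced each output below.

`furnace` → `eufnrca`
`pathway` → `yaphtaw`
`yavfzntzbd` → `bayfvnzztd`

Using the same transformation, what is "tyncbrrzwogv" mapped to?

gytcnrbzrowv

What's happening: swap each adjacent pair of characters (1↔2, 3↔4, ...), then move the last character to the front.
For "tyncbrrzwogv", step one produces "ytcnrbzrowvg"; step two turns that into "gytcnrbzrowv".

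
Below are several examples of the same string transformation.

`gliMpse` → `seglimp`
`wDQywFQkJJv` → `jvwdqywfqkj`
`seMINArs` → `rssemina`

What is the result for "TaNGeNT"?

What's happening: move the last 2 characters to the front (rotate right by 2), then convert every letter to lowercase.
On "TaNGeNT": the first step gives "NTTaNGe", and the second then gives "nttange".

nttange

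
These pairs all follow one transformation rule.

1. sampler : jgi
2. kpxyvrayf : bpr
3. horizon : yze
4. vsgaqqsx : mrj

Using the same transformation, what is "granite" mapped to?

xev

In each case the input is transformed by: keep one character in every 3, starting at position 1 (positions 1st, 4th, 7th, ...), then shift every letter 9 places backward in the alphabet (wrapping around).
"granite" → "gne" → "xev".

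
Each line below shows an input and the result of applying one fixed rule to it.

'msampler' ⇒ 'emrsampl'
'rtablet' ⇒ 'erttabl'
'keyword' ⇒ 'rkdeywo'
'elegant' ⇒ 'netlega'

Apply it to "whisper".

The transformation: swap the first and last characters, then move the last 2 characters to the front (rotate right by 2).
Working it through for "whisper": intermediate "rhispew", final "ewrhisp".

ewrhisp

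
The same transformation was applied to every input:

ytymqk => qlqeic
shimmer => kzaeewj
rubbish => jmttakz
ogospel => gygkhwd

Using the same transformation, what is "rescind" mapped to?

jwkuafv

The rule is to shift every letter 8 places backward in the alphabet (wrapping around).
Doing the same to "rescind": "jwkuafv".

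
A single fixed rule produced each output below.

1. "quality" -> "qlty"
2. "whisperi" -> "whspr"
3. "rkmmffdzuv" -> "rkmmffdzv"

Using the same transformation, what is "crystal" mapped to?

crystl

Each output is the input with this applied: remove every vowel.
On "crystal" that produces "crystl".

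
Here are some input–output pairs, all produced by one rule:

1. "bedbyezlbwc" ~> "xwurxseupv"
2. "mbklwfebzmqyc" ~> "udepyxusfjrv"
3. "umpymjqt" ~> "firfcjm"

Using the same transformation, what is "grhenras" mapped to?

The transformation: delete the first character, then shift every letter 7 places backward in the alphabet (wrapping around).
On "grhenras": the first step gives "rhenras", and the second then gives "kaxgktl".

kaxgktl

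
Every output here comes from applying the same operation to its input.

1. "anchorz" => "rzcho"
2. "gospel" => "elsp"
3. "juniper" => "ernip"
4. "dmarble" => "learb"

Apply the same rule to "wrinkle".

Each output is the input with this applied: delete the first 2 characters, then move the last 2 characters to the front (rotate right by 2).
Applying both steps to "wrinkle": "inkle", then "leink".

leink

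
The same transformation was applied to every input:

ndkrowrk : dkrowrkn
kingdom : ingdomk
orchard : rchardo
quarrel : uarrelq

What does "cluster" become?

lusterc

Rule — move the first character to the end.
"cluster" → "lusterc".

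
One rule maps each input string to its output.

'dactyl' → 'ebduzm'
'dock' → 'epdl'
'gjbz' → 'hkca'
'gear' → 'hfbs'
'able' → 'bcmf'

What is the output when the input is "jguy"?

In each case the input is transformed by: shift every letter 1 place forward in the alphabet (wrapping around).
On "jguy" that produces "khvz".

khvz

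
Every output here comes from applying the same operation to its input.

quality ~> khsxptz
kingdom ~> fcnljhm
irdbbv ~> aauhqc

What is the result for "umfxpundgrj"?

Each output is the input with this applied: shift every letter 1 place backward in the alphabet (wrapping around), then move the first 3 characters to the end (rotate left by 3).
Working it through for "umfxpundgrj": intermediate "tlewotmcfqi", final "wotmcfqitle".

wotmcfqitle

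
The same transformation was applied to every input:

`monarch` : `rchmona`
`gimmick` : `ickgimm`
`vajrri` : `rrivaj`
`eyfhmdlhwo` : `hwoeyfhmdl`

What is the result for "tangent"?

enttang

The rule is to move the last 3 characters to the front (rotate right by 3).
So "tangent" becomes "enttang".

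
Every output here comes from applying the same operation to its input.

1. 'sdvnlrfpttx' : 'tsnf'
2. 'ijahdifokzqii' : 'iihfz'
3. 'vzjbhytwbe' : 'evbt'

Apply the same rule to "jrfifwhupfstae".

ajihf

Each output is the input with this applied: keep one character in every 3, starting at position 1 (positions 1st, 4th, 7th, ...), then move the last character to the front.
Applying both steps to "jrfifwhupfstae": "jihfa", then "ajihf".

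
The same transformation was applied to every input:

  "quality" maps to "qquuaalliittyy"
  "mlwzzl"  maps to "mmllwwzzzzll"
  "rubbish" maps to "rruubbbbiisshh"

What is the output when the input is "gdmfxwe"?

ggddmmffxxwwee

Looking at the pairs, the operation is to double every character.
Doing the same to "gdmfxwe": "ggddmmffxxwwee".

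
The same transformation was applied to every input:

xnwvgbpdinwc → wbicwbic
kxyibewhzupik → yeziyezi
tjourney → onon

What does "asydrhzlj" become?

Looking at the pairs, the operation is to keep one character in every 3, starting at position 3 (positions 3rd, 6th, 9th, ...), then write the whole string twice.
On "asydrhzlj": the first step gives "yhj", and the second then gives "yhjyhj".

yhjyhj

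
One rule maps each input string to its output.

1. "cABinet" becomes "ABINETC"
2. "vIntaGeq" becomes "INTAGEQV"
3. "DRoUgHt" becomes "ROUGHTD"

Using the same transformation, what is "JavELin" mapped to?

AVELINJ

Each output is the input with this applied: move the first character to the end, then convert every letter to uppercase.
Working it through for "JavELin": intermediate "avELinJ", final "AVELINJ".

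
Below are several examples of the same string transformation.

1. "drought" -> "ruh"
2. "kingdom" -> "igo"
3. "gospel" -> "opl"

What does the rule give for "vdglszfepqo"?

dlzeq

In each case the input is transformed by: keep every other character starting from the second (positions 2nd, 4th, 6th, ...).
So "vdglszfepqo" becomes "dlzeq".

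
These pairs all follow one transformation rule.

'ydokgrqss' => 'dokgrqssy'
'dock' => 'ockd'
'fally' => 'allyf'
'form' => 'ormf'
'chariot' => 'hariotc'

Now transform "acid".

The rule is to move the first character to the end.
On "acid" that produces "cida".

cida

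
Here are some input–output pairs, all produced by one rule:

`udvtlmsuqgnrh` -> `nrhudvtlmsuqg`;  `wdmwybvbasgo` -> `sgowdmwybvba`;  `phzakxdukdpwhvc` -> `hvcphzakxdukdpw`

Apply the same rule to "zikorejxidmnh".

mnhzikorejxid

The transformation: move the last 3 characters to the front (rotate right by 3).
"zikorejxidmnh" → "mnhzikorejxid".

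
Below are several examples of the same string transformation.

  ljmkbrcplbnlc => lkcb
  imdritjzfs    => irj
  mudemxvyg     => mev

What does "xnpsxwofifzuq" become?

xsof

Each output is the input with this applied: move the last character to the front, then keep one character in every 3, starting at position 2 (positions 2nd, 5th, 8th, ...).
Applying that to "xnpsxwofifzuq" gives "xsof".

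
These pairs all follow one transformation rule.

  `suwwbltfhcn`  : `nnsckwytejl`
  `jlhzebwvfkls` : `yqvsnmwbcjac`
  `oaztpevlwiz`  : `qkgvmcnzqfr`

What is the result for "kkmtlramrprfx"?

The pattern: move the first 2 characters to the end (rotate left by 2), then shift every letter 9 places backward in the alphabet (wrapping around).
Starting from "kkmtlramrprfx": after the first operation, "mtlramrprfxkk"; after the second, "dkcirdigiwobb".
(Check on "oaztpevlwiz": → "ztpevlwizoa" → "qkgvmcnzqfr" ✓)

dkcirdigiwobb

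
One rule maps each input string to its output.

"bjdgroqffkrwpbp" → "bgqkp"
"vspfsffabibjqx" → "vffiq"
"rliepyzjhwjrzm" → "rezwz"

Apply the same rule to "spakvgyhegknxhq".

skygx

Each output is the input with this applied: keep one character in every 3, starting at position 1 (positions 1st, 4th, 7th, ...).
Doing the same to "spakvgyhegknxhq": "skygx".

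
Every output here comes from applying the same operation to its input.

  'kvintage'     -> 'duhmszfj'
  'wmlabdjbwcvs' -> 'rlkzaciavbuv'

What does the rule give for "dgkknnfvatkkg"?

ffjjmmeuzsjjc

Looking at the pairs, the operation is to swap the first and last characters, then shift every letter 1 place backward in the alphabet (wrapping around).
On "dgkknnfvatkkg": the first step gives "ggkknnfvatkkd", and the second then gives "ffjjmmeuzsjjc".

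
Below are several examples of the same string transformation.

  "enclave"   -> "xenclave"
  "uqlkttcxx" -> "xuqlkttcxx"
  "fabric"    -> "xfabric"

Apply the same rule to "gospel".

Rule — prepend "x".
For "gospel" the result is "xgospel".

xgospel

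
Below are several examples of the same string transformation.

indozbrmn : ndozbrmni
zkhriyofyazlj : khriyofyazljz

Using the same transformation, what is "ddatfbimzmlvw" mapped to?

In each case the input is transformed by: move the first character to the end.
"ddatfbimzmlvw" → "datfbimzmlvwd".

datfbimzmlvwd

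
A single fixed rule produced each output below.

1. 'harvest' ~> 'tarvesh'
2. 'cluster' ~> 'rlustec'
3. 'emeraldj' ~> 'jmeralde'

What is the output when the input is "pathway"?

Looking at the pairs, the operation is to swap the first and last characters.
"pathway" → "yathwap".

yathwap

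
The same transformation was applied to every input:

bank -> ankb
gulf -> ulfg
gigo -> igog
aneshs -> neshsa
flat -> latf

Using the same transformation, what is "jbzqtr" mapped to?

bzqtrj

The rule is to move the first character to the end.
On "jbzqtr" that produces "bzqtrj".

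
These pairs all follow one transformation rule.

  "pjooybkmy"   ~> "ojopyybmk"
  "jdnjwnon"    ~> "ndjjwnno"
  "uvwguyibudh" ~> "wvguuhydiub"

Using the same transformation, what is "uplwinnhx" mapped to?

The transformation: move the first 2 characters to the end (rotate left by 2), then take characters alternately from the front and the back (1st, last, 2nd, 2nd-last, ...).
Starting from "uplwinnhx": after the first operation, "lwinnhxup"; after the second, "lpwuixnhn".
(Check on "jdnjwnon": → "njwnonjd" → "ndjjwnno" ✓)

lpwuixnhn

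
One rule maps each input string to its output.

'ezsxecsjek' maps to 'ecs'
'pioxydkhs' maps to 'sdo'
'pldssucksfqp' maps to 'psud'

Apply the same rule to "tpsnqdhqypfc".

The pattern: keep one character in every 3, starting at position 3 (positions 3rd, 6th, 9th, ...), then reverse the string.
"tpsnqdhqypfc" → "sdyc" → "cyds".
(Check on "pldssucksfqp": → "dusp" → "psud" ✓)

cyds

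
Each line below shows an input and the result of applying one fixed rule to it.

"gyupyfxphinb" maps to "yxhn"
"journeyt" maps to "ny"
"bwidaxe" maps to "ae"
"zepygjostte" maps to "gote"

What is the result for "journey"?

The rule is to keep every other character starting from the first (positions 1st, 3rd, 5th, ...), then delete the first 2 characters.
On "journey": the first step gives "juny", and the second then gives "ny".
(Check on "journeyt": → "juny" → "ny" ✓)

ny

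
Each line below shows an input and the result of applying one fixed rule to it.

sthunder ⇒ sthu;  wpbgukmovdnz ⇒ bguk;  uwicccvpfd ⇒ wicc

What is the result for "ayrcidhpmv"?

yrci

Rule — swap the front and back halves of the string, then keep only the last 4 characters.
On "ayrcidhpmv": the first step gives "dhpmvayrci", and the second then gives "yrci".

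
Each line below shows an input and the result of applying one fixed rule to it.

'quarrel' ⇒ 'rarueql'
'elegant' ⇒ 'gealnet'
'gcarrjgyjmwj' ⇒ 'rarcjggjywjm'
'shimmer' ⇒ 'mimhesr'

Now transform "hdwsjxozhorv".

Rule — move the first 3 characters to the end (rotate left by 3), then take characters alternately from the front and the back (1st, last, 2nd, 2nd-last, ...).
"hdwsjxozhorv" → "sjxozhorvhdw" → "swjdxhovzrho".
(Check on "shimmer": → "mmershi" → "mimhesr" ✓)

swjdxhovzrho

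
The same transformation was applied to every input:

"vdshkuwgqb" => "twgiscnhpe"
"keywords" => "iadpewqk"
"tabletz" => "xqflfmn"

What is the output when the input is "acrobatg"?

anmfsmod

The pattern: move the first 3 characters to the end (rotate left by 3), then shift every letter 12 places forward in the alphabet (wrapping around).
For "acrobatg" the result is "anmfsmod".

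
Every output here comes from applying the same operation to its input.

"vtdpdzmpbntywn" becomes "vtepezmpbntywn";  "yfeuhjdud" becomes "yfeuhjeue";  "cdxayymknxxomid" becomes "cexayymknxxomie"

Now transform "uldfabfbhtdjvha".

The rule is to replace every "d" with "e".
For "uldfabfbhtdjvha" the result is "ulefabfbhtejvha".

ulefabfbhtejvha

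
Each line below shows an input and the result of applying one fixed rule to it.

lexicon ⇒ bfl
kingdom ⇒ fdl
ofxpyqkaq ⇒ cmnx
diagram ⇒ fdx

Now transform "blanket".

Rule — keep every other character starting from the second (positions 2nd, 4th, 6th, ...), then shift every letter 3 places backward in the alphabet (wrapping around).
On "blanket": the first step gives "lne", and the second then gives "ikb".

ikb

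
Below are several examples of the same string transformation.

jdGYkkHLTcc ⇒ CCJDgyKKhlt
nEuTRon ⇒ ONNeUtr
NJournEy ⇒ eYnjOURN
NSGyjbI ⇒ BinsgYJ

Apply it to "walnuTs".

What's happening: move the last 2 characters to the front (rotate right by 2), then flip the case of every letter.
Doing the same to "walnuTs": "tSWALNU".

tSWALNU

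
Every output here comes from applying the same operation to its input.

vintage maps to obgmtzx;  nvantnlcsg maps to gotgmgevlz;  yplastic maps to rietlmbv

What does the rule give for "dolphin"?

wheiabg

The pattern: shift every letter 7 places backward in the alphabet (wrapping around).
For "dolphin" the result is "wheiabg".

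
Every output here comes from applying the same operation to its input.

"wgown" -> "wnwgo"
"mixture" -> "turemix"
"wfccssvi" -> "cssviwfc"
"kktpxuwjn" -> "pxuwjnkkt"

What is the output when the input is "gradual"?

dualgra

In each case the input is transformed by: move the first 3 characters to the end (rotate left by 3).
Applying that to "gradual" gives "dualgra".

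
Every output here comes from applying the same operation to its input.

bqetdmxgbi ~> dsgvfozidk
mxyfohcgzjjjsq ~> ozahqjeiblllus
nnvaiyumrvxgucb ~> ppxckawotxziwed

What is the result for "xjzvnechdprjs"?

The pattern: shift every letter 2 places forward in the alphabet (wrapping around).
Doing the same to "xjzvnechdprjs": "zlbxpgejfrtlu".

zlbxpgejfrtlu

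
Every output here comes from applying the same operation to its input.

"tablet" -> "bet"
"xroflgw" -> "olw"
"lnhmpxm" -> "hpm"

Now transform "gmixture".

itrg

The pattern: move the first character to the end, then keep every other character starting from the second (positions 2nd, 4th, 6th, ...).
"gmixture" → "itrg".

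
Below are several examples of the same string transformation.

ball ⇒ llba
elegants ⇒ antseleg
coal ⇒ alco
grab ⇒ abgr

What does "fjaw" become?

The pattern: swap the front and back halves of the string.
Doing the same to "fjaw": "awfj".

awfj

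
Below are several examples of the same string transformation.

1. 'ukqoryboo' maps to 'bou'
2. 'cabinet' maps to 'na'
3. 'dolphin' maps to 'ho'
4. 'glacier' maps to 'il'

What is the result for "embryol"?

Looking at the pairs, the operation is to reverse the string, then keep one character in every 3, starting at position 3 (positions 3rd, 6th, 9th, ...).
"embryol" → "loyrbme" → "ym".

ym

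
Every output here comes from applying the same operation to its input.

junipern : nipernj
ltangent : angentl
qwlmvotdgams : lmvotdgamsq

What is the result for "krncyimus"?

Each output is the input with this applied: move the first 2 characters to the end (rotate left by 2), then delete the last character.
Applying both steps to "krncyimus": "ncyimuskr", then "ncyimusk".
(Check on "ltangent": → "angentlt" → "angentl" ✓)

ncyimusk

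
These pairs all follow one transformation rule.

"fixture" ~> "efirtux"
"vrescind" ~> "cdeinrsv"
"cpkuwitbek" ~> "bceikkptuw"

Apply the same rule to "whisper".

Looking at the pairs, the operation is to sort the characters into alphabetical order.
So "whisper" becomes "ehiprsw".

ehiprsw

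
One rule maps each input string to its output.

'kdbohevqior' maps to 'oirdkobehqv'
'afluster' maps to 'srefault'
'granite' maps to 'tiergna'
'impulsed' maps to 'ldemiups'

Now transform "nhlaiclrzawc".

What's happening: swap each adjacent pair of characters (1↔2, 3↔4, ...), then move the last 3 characters to the front (rotate right by 3).
"nhlaiclrzawc" → "hnalcirlazcw" → "zcwhnalcirla".
(Check on "granite": → "rgnatie" → "tiergna" ✓)

zcwhnalcirla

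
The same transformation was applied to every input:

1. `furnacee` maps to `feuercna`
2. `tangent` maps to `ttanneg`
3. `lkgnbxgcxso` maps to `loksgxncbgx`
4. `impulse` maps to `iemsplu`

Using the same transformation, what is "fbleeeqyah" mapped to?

fhbalyeqee

Rule — take characters alternately from the front and the back (1st, last, 2nd, 2nd-last, ...).
On "fbleeeqyah" that produces "fhbalyeqee".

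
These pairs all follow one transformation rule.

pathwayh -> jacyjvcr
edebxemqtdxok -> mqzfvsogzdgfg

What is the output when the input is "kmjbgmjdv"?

xfloidlom

The pattern: shift every letter 2 places forward in the alphabet (wrapping around), then reverse the string.
On "kmjbgmjdv": the first step gives "moldiolfx", and the second then gives "xfloidlom".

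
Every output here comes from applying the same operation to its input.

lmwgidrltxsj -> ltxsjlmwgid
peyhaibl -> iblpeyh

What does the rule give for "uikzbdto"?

dtouikz

What's happening: swap the front and back halves of the string, then delete the first character.
On "uikzbdto": the first step gives "bdtouikz", and the second then gives "dtouikz".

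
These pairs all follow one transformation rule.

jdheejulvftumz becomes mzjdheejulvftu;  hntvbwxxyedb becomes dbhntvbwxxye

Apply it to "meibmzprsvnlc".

What's happening: move the last 2 characters to the front (rotate right by 2).
Doing the same to "meibmzprsvnlc": "lcmeibmzprsvn".

lcmeibmzprsvn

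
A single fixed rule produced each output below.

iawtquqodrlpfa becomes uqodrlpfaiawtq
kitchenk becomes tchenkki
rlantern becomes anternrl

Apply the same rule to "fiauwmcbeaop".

The transformation: swap the front and back halves of the string, then move the last 2 characters to the front (rotate right by 2).
On "fiauwmcbeaop": the first step gives "cbeaopfiauwm", and the second then gives "wmcbeaopfiau".

wmcbeaopfiau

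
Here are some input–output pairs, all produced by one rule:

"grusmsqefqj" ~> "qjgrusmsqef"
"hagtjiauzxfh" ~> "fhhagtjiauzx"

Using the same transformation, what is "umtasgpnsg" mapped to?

sgumtasgpn

Rule — move the last 2 characters to the front (rotate right by 2).
So "umtasgpnsg" becomes "sgumtasgpn".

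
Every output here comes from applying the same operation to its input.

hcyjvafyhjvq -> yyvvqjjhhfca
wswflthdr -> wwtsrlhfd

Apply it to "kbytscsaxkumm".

yxutssmmkkcba

The pattern: sort the characters into reverse alphabetical order.
For "kbytscsaxkumm" the result is "yxutssmmkkcba".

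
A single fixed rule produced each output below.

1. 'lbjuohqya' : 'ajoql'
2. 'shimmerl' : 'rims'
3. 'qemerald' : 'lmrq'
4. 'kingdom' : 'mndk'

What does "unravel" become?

lrvu

The transformation: keep every other character starting from the first (positions 1st, 3rd, 5th, ...), then swap the first and last characters.
Working it through for "unravel": intermediate "urvl", final "lrvu".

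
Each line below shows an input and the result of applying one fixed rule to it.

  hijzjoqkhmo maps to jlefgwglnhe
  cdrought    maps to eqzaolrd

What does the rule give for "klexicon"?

Each output is the input with this applied: move the last 2 characters to the front (rotate right by 2), then shift every letter 3 places backward in the alphabet (wrapping around).
"klexicon" → "onklexic" → "lkhibufz".

lkhibufz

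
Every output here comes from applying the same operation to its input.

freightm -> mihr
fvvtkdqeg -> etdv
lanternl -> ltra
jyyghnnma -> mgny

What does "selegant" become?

teae

In each case the input is transformed by: keep every other character starting from the second (positions 2nd, 4th, 6th, ...), then swap the first and last characters.
Starting from "selegant": after the first operation, "eeat"; after the second, "teae".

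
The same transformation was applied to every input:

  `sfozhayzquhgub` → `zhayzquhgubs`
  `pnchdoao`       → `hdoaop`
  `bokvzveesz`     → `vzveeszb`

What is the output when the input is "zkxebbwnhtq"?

ebbwnhtqz

In each case the input is transformed by: move the first character to the end, then delete the first 2 characters.
Working it through for "zkxebbwnhtq": intermediate "kxebbwnhtqz", final "ebbwnhtqz".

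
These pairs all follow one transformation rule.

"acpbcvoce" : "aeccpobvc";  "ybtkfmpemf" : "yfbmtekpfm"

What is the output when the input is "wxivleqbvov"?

Looking at the pairs, the operation is to take characters alternately from the front and the back (1st, last, 2nd, 2nd-last, ...).
On "wxivleqbvov" that produces "wvxoivvblqe".

wvxoivvblqe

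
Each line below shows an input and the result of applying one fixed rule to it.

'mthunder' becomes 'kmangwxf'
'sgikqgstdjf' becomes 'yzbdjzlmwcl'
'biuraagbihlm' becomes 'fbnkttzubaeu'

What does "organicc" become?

Looking at the pairs, the operation is to swap the first and last characters, then shift every letter 7 places backward in the alphabet (wrapping around).
On "organicc": the first step gives "crganico", and the second then gives "vkztgbvh".

vkztgbvh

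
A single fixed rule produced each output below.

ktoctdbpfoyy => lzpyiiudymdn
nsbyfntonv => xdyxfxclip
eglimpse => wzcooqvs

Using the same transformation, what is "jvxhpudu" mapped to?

zenetfhr

In each case the input is transformed by: swap the front and back halves of the string, then shift every letter 10 places forward in the alphabet (wrapping around).
Starting from "jvxhpudu": after the first operation, "pudujvxh"; after the second, "zenetfhr".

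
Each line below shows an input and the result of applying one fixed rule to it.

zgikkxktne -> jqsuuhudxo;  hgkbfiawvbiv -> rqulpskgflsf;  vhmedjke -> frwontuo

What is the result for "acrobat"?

kmbylkd

Each output is the input with this applied: shift every letter 10 places forward in the alphabet (wrapping around).
So "acrobat" becomes "kmbylkd".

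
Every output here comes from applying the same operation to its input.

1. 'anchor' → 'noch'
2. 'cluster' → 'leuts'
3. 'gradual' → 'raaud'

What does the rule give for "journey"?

The pattern: take characters alternately from the front and the back (1st, last, 2nd, 2nd-last, ...), then delete the first 2 characters.
For "journey" the result is "oeunr".
(Check on "gradual": → "glraaud" → "raaud" ✓)

oeunr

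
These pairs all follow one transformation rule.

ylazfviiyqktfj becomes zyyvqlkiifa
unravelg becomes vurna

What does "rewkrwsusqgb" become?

The pattern: delete the last 3 characters, then sort the characters into reverse alphabetical order.
On "rewkrwsusqgb": the first step gives "rewkrwsus", and the second then gives "wwussrrke".

wwussrrke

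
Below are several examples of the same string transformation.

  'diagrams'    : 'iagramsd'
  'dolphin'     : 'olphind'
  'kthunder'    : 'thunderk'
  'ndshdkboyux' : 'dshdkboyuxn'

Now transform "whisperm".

The rule is to move the first character to the end.
For "whisperm" the result is "hispermw".

hispermw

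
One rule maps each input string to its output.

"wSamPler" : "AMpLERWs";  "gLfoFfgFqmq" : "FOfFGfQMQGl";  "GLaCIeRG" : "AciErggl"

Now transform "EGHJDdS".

hjdDseg

The transformation: flip the case of every letter, then move the first 2 characters to the end (rotate left by 2).
"EGHJDdS" → "eghjdDs" → "hjdDseg".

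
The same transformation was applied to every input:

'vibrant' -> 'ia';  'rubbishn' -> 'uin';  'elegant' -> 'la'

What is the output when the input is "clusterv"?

Looking at the pairs, the operation is to keep one character in every 3, starting at position 2 (positions 2nd, 5th, 8th, ...).
For "clusterv" the result is "ltv".

ltv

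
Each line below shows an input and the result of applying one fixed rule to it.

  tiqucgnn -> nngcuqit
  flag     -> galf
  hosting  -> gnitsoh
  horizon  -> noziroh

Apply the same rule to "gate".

The transformation: reverse the string.
Applying that to "gate" gives "etag".

etag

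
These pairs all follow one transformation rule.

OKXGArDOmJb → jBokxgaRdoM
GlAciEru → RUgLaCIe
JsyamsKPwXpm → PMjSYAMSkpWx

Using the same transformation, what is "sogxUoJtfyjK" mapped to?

JkSOGXuOjTFY

The rule is to move the last 2 characters to the front (rotate right by 2), then flip the case of every letter.
Working it through for "sogxUoJtfyjK": intermediate "jKsogxUoJtfy", final "JkSOGXuOjTFY".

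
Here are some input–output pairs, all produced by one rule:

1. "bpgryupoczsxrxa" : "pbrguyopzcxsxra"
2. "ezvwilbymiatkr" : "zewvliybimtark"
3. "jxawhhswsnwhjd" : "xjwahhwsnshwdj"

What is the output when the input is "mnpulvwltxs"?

Looking at the pairs, the operation is to swap each adjacent pair of characters (1↔2, 3↔4, ...).
On "mnpulvwltxs" that produces "nmupvllwxts".

nmupvllwxts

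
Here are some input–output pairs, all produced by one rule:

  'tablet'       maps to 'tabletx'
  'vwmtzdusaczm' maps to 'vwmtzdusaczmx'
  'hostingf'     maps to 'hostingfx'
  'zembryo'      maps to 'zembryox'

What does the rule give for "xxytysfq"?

The pattern: append "x".
For "xxytysfq" the result is "xxytysfqx".

xxytysfqx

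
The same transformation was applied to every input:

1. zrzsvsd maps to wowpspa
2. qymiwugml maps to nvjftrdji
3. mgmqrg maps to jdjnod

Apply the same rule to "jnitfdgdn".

gkfqcadak

Each output is the input with this applied: shift every letter 3 places backward in the alphabet (wrapping around).
Applying that to "jnitfdgdn" gives "gkfqcadak".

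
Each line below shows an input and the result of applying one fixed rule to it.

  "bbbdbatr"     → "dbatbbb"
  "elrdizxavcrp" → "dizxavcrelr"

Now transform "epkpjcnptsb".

What's happening: delete the last character, then move the first 3 characters to the end (rotate left by 3).
So "epkpjcnptsb" becomes "pjcnptsepk".

pjcnptsepk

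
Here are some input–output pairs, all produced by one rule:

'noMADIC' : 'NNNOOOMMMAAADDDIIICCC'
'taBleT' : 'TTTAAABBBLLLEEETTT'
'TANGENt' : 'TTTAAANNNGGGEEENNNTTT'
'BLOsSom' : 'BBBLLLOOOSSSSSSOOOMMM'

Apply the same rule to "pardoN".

PPPAAARRRDDDOOONNN

The transformation: repeat every character 3 times, then convert every letter to uppercase.
"pardoN" → "pppaaarrrdddoooNNN" → "PPPAAARRRDDDOOONNN".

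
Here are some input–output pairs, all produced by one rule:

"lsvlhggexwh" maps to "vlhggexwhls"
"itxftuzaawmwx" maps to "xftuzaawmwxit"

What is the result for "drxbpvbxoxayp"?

Looking at the pairs, the operation is to move the first 2 characters to the end (rotate left by 2).
On "drxbpvbxoxayp" that produces "xbpvbxoxaypdr".

xbpvbxoxaypdr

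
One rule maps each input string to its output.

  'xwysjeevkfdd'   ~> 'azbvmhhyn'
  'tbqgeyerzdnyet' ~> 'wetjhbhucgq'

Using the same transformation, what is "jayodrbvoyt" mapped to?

The transformation: delete the last 3 characters, then shift every letter 3 places forward in the alphabet (wrapping around).
Applying both steps to "jayodrbvoyt": "jayodrbv", then "mdbrguey".

mdbrguey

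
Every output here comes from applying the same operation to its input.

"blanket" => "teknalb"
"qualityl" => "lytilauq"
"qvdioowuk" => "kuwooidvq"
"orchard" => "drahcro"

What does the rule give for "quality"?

In each case the input is transformed by: reverse the string.
On "quality" that produces "ytilauq".

ytilauq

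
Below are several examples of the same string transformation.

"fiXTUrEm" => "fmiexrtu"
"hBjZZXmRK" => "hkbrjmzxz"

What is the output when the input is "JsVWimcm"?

jmscvmwi

In each case the input is transformed by: take characters alternately from the front and the back (1st, last, 2nd, 2nd-last, ...), then convert every letter to lowercase.
Applying both steps to "JsVWimcm": "JmscVmWi", then "jmscvmwi".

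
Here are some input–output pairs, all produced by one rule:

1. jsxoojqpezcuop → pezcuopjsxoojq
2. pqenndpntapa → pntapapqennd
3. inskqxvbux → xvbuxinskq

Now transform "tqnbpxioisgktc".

oisgktctqnbpxi

Looking at the pairs, the operation is to swap the front and back halves of the string.
Doing the same to "tqnbpxioisgktc": "oisgktctqnbpxi".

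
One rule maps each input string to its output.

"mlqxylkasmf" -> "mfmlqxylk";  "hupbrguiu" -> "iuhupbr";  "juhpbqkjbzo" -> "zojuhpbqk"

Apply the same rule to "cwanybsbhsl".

slcwanybs

In each case the input is transformed by: move the last 2 characters to the front (rotate right by 2), then delete the last 2 characters.
On "cwanybsbhsl": the first step gives "slcwanybsbh", and the second then gives "slcwanybs".
(Check on "hupbrguiu": → "iuhupbrgu" → "iuhupbr" ✓)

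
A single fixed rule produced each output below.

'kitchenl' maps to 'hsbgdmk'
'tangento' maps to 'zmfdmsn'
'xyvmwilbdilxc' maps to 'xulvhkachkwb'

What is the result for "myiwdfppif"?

xhvceoohe

What's happening: shift every letter 1 place backward in the alphabet (wrapping around), then delete the first character.
"myiwdfppif" → "lxhvceoohe" → "xhvceoohe".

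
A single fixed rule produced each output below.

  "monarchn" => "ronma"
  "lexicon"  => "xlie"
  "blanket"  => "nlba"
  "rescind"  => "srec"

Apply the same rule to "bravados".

vrbaa

Looking at the pairs, the operation is to delete the last 3 characters, then sort the characters into reverse alphabetical order.
Applying both steps to "bravados": "brava", then "vrbaa".
(Check on "rescind": → "resc" → "srec" ✓)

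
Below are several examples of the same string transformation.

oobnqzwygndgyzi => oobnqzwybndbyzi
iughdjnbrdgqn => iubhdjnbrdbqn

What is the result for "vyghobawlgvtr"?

The pattern: replace every "g" with "b".
Doing the same to "vyghobawlgvtr": "vybhobawlbvtr".

vybhobawlbvtr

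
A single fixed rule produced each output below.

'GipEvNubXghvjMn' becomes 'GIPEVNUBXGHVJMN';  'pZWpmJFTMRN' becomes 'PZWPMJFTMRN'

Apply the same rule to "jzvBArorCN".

JZVBARORCN

Rule — convert every letter to uppercase.
So "jzvBArorCN" becomes "JZVBARORCN".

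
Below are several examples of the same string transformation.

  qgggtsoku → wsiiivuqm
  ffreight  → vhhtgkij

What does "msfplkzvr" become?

The pattern: move the last character to the front, then shift every letter 2 places forward in the alphabet (wrapping around).
For "msfplkzvr", step one produces "rmsfplkzv"; step two turns that into "touhrnmbx".

touhrnmbx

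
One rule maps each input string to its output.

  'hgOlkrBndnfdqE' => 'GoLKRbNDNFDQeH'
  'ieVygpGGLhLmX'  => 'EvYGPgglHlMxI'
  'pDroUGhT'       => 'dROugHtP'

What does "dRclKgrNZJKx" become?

rCLkGRnzjkXD

Looking at the pairs, the operation is to flip the case of every letter, then move the first character to the end.
"dRclKgrNZJKx" → "rCLkGRnzjkXD".
(Check on "pDroUGhT": → "PdROugHt" → "dROugHtP" ✓)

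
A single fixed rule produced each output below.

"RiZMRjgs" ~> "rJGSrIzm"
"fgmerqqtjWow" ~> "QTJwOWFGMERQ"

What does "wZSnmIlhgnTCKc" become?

The transformation: swap the front and back halves of the string, then flip the case of every letter.
On "wZSnmIlhgnTCKc": the first step gives "hgnTCKcwZSnmIl", and the second then gives "HGNtckCWzsNMiL".

HGNtckCWzsNMiL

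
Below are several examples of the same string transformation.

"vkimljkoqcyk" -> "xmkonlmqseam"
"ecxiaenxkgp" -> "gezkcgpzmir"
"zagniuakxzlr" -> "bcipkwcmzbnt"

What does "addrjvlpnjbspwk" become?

What's happening: shift every letter 2 places forward in the alphabet (wrapping around).
Applying that to "addrjvlpnjbspwk" gives "cfftlxnrpldurym".

cfftlxnrpldurym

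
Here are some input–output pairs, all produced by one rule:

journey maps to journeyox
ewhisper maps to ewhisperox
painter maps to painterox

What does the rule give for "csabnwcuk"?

csabnwcukox

Looking at the pairs, the operation is to append "ox".
For "csabnwcuk" the result is "csabnwcukox".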